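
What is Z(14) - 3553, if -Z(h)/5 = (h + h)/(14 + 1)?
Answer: -10687/3 ≈ -3562.3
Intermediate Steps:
Z(h) = -2*h/3 (Z(h) = -5*(h + h)/(14 + 1) = -5*2*h/15 = -2*h/3)
Z(14) - 3553 = -2/3*14 - 3553 = -28/3 - 3553 = -10687/3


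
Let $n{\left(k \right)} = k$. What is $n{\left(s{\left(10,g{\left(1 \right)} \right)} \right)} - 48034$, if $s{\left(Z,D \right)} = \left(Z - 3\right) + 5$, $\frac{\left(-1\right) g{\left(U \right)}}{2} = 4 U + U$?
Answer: $-48022$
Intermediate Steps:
$g{\left(U \right)} = - 10 U$ ($g{\left(U \right)} = - 2 \left(4 U + U\right) = - 2 \cdot 5 U = - 10 U$)
$s{\left(Z,D \right)} = 2 + Z$ ($s{\left(Z,D \right)} = \left(-3 + Z\right) + 5 = 2 + Z$)
$n{\left(s{\left(10,g{\left(1 \right)} \right)} \right)} - 48034 = \left(2 + 10\right) - 48034 = 12 - 48034 = -48022$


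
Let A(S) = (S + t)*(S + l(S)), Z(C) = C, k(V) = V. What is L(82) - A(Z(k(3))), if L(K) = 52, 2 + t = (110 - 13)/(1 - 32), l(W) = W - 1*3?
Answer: 1810/31 ≈ 58.387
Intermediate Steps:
l(W) = -3 + W (l(W) = W - 3 = -3 + W)
t = -159/31 (t = -2 + (110 - 13)/(1 - 32) = -2 + 97/(-31) = -2 + 97*(-1/31) = -2 - 97/31 = -159/31 ≈ -5.1290)
A(S) = (-3 + 2*S)*(-159/31 + S) (A(S) = (S - 159/31)*(S + (-3 + S)) = (-159/31 + S)*(-3 + 2*S) = (-3 + 2*S)*(-159/31 + S))
L(82) - A(Z(k(3))) = 52 - (477/31 + 2*3² - 411/31*3) = 52 - (477/31 + 2*9 - 1233/31) = 52 - (477/31 + 18 - 1233/31) = 52 - 1*(-198/31) = 52 + 198/31 = 1810/31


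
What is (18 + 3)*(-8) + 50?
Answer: -118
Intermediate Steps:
(18 + 3)*(-8) + 50 = 21*(-8) + 50 = -168 + 50 = -118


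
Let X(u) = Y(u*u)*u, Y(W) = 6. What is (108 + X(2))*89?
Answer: 10680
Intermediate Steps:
X(u) = 6*u
(108 + X(2))*89 = (108 + 6*2)*89 = (108 + 12)*89 = 120*89 = 10680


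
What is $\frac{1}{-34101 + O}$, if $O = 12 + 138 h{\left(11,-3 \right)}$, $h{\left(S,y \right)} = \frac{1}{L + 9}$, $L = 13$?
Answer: $- \frac{11}{374910} \approx -2.934 \cdot 10^{-5}$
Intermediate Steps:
$h{\left(S,y \right)} = \frac{1}{22}$ ($h{\left(S,y \right)} = \frac{1}{13 + 9} = \frac{1}{22}$)
$O = \frac{201}{11}$ ($O = 12 + 138 \cdot \frac{1}{22} = 12 + \frac{69}{11} = \frac{201}{11} \approx 18.273$)
$\frac{1}{-34101 + O} = \frac{1}{-34101 + \frac{201}{11}} = \frac{1}{- \frac{374910}{11}} = - \frac{11}{374910}$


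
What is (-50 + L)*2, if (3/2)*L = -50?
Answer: -500/3 ≈ -166.67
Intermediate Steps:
L = -100/3 (L = (⅔)*(-50) = -100/3 ≈ -33.333)
(-50 + L)*2 = (-50 - 100/3)*2 = -250/3*2 = -500/3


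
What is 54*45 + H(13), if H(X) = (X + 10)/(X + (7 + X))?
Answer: 80213/33 ≈ 2430.7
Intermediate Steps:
H(X) = (10 + X)/(7 + 2*X)
54*45 + H(13) = 54*45 + (10 + 13)/(7 + 2*13) = 2430 + 23/(7 + 26) = 2430 + 23/33 = 80213/33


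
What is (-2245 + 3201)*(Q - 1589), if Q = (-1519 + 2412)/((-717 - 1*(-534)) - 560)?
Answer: -1129533120/743 ≈ -1.5202e+6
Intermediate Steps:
Q = -893/743 (Q = 893/((-717 + 534) - 560) = 893/(-183 - 560) = 893/(-743) = 893*(-1/743) = -893/743 ≈ -1.2019)
(-2245 + 3201)*(Q - 1589) = (-2245 + 3201)*(-893/743 - 1589) = 956*(-1181520/743) = -1129533120/743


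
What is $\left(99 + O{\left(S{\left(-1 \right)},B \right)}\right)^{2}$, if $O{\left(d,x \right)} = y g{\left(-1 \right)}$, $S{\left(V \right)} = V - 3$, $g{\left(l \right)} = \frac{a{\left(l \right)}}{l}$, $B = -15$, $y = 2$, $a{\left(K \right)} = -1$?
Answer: $10201$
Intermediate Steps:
$g{\left(l \right)} = - \frac{1}{l}$
$S{\left(V \right)} = -3 + V$
$O{\left(d,x \right)} = 2$ ($O{\left(d,x \right)} = 2 \left(- \frac{1}{-1}\right) = 2 \left(\left(-1\right) \left(-1\right)\right) = 2 \cdot 1 = 2$)
$\left(99 + O{\left(S{\left(-1 \right)},B \right)}\right)^{2} = \left(99 + 2\right)^{2} = 101^{2} = 10201$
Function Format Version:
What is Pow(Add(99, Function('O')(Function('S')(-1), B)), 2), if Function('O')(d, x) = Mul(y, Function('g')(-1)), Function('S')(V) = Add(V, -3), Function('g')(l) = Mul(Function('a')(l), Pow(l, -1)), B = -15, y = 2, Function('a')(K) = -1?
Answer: 10201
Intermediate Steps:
Function('g')(l) = Mul(-1, Pow(l, -1))
Function('S')(V) = Add(-3, V)
Function('O')(d, x) = 2 (Function('O')(d, x) = Mul(2, Mul(-1, Pow(-1, -1))) = Mul(2, Mul(-1, -1)) = Mul(2, 1) = 2)
Pow(Add(99, Function('O')(Function('S')(-1), B)), 2) = Pow(Add(99, 2), 2) = Pow(101, 2) = 10201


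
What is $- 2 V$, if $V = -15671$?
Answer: $31342$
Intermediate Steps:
$- 2 V = \left(-2\right) \left(-15671\right) = 31342$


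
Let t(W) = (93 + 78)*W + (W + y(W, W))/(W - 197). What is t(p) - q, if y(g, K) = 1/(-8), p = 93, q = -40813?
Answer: 47186969/832 ≈ 56715.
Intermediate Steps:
y(g, K) = -1/8
t(W) = 171*W + (-1/8 + W)/(-197 + W) (t(W) = (93 + 78)*W + (W - 1/8)/(W - 197) = 171*W + (-1/8 + W)/(-197 + W))
t(p) - q = (-1 - 269488*93 + 1368*93**2)/(8*(-197 + 93)) - 1*(-40813) = (1/8)*(-1 - 25062384 + 1368*8649)/(-104) + 40813 = (1/8)*(-1/104)*(-1 - 25062384 + 11831832) + 40813 = (1/8)*(-1/104)*(-13230553) + 40813 = 13230553/832 + 40813 = 47186969/832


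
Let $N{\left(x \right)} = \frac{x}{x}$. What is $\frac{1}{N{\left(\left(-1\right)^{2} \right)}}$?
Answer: $1$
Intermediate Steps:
$N{\left(x \right)} = 1$
$\frac{1}{N{\left(\left(-1\right)^{2} \right)}} = 1^{-1} = 1$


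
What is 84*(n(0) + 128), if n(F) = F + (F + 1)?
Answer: 10836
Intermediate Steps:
n(F) = 1 + 2*F (n(F) = F + (1 + F) = 1 + 2*F)
84*(n(0) + 128) = 84*((1 + 2*0) + 128) = 84*((1 + 0) + 128) = 84*(1 + 128) = 84*129 = 10836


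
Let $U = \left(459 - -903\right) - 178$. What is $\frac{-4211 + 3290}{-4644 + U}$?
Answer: $\frac{921}{3460} \approx 0.26618$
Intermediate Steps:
$U = 1184$ ($U = \left(459 + 903\right) - 178 = 1362 - 178 = 1184$)
$\frac{-4211 + 3290}{-4644 + U} = \frac{-4211 + 3290}{-4644 + 1184} = - \frac{921}{-3460} = \left(-921\right) \left(- \frac{1}{3460}\right) = \frac{921}{3460}$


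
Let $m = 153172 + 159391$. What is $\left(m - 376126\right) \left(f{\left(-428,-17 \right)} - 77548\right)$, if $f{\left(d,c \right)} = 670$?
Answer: $4886596314$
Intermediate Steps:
$m = 312563$
$\left(m - 376126\right) \left(f{\left(-428,-17 \right)} - 77548\right) = \left(312563 - 376126\right) \left(670 - 77548\right) = \left(312563 - 376126\right) \left(-76878\right) = \left(-63563\right) \left(-76878\right) = 4886596314$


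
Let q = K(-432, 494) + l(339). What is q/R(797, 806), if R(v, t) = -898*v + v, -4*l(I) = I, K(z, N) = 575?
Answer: -1961/2859636 ≈ -0.00068575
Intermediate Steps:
l(I) = -I/4
R(v, t) = -897*v
q = 1961/4 (q = 575 - ¼*339 = 575 - 339/4 = 1961/4 ≈ 490.25)
q/R(797, 806) = 1961/(4*((-897*797))) = (1961/4)/(-714909) = (1961/4)*(-1/714909) = -1961/2859636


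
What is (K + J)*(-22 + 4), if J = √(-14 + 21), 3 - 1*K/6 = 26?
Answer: 2484 - 18*√7 ≈ 2436.4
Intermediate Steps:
K = -138 (K = 18 - 6*26 = 18 - 156 = -138)
J = √7 ≈ 2.6458
(K + J)*(-22 + 4) = (-138 + √7)*(-22 + 4) = (-138 + √7)*(-18) = 2484 - 18*√7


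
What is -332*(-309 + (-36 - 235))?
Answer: 192560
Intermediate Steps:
-332*(-309 + (-36 - 235)) = -332*(-309 - 271) = -332*(-580) = 192560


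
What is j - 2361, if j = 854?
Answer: -1507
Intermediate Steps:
j - 2361 = 854 - 2361 = -1507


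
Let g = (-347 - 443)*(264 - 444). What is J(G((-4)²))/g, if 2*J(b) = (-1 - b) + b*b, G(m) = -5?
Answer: 29/284400 ≈ 0.00010197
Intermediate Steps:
J(b) = -½ + b²/2 - b/2 (J(b) = ((-1 - b) + b*b)/2 = ((-1 - b) + b²)/2 = (-1 + b² - b)/2 = -½ + b²/2 - b/2)
g = 142200 (g = -790*(-180) = 142200)
J(G((-4)²))/g = (-½ + (½)*(-5)² - ½*(-5))/142200 = (-½ + (½)*25 + 5/2)*(1/142200) = (-½ + 25/2 + 5/2)*(1/142200) = (29/2)*(1/142200) = 29/284400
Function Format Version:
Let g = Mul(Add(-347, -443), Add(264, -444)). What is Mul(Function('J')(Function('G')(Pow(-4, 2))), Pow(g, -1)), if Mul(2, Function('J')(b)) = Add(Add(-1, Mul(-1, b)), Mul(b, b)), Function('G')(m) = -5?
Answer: Rational(29, 284400) ≈ 0.00010197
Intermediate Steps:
Function('J')(b) = Add(Rational(-1, 2), Mul(Rational(1, 2), Pow(b, 2)), Mul(Rational(-1, 2), b)) (Function('J')(b) = Mul(Rational(1, 2), Add(Add(-1, Mul(-1, b)), Mul(b, b))) = Mul(Rational(1, 2), Add(Add(-1, Mul(-1, b)), Pow(b, 2))) = Mul(Rational(1, 2), Add(-1, Pow(b, 2), Mul(-1, b))) = Add(Rational(-1, 2), Mul(Rational(1, 2), Pow(b, 2)), Mul(Rational(-1, 2), b)))
g = 142200 (g = Mul(-790, -180) = 142200)
Mul(Function('J')(Function('G')(Pow(-4, 2))), Pow(g, -1)) = Mul(Add(Rational(-1, 2), Mul(Rational(1, 2), Pow(-5, 2)), Mul(Rational(-1, 2), -5)), Pow(142200, -1)) = Mul(Add(Rational(-1, 2), Mul(Rational(1, 2), 25), Rational(5, 2)), Rational(1, 142200)) = Mul(Add(Rational(-1, 2), Rational(25, 2), Rational(5, 2)), Rational(1, 142200)) = Mul(Rational(29, 2), Rational(1, 142200)) = Rational(29, 284400)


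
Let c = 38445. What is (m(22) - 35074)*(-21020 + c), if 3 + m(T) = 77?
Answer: -609875000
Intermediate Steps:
m(T) = 74 (m(T) = -3 + 77 = 74)
(m(22) - 35074)*(-21020 + c) = (74 - 35074)*(-21020 + 38445) = -35000*17425 = -609875000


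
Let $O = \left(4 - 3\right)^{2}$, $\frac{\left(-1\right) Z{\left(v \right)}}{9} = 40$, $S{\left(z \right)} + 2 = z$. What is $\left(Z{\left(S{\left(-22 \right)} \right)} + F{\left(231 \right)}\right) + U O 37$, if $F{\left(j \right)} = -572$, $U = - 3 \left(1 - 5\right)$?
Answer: $-488$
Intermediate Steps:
$S{\left(z \right)} = -2 + z$
$Z{\left(v \right)} = -360$ ($Z{\left(v \right)} = \left(-9\right) 40 = -360$)
$U = 12$ ($U = \left(-3\right) \left(-4\right) = 12$)
$O = 1$ ($O = 1^{2} = 1$)
$\left(Z{\left(S{\left(-22 \right)} \right)} + F{\left(231 \right)}\right) + U O 37 = \left(-360 - 572\right) + 12 \cdot 1 \cdot 37 = -932 + 12 \cdot 37 = -932 + 444 = -488$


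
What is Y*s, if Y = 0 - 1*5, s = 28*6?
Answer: -840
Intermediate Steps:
s = 168
Y = -5 (Y = 0 - 5 = -5)
Y*s = -5*168 = -840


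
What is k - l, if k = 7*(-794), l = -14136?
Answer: 8578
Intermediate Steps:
k = -5558
k - l = -5558 - 1*(-14136) = -5558 + 14136 = 8578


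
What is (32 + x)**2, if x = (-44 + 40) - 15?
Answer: 169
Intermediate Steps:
x = -19 (x = -4 - 15 = -19)
(32 + x)**2 = (32 - 19)**2 = 13**2 = 169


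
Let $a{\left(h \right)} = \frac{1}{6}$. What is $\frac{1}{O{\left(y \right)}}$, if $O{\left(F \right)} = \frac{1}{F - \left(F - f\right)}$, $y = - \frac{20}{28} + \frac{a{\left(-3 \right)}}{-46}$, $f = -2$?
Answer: $-2$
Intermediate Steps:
$a{\left(h \right)} = \frac{1}{6}$
$y = - \frac{1387}{1932}$ ($y = - \frac{20}{28} + \frac{1}{6 \left(-46\right)} = \left(-20\right) \frac{1}{28} + \frac{1}{6} \left(- \frac{1}{46}\right) = - \frac{5}{7} - \frac{1}{276} = - \frac{1387}{1932} \approx -0.71791$)
$O{\left(F \right)} = - \frac{1}{2}$ ($O{\left(F \right)} = \frac{1}{F - \left(2 + F\right)} = \frac{1}{-2} = - \frac{1}{2}$)
$\frac{1}{O{\left(y \right)}} = \frac{1}{- \frac{1}{2}} = -2$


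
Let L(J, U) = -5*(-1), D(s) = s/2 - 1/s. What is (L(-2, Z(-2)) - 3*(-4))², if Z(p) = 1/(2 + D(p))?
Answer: 289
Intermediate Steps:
D(s) = s/2 - 1/s (D(s) = s*(½) - 1/s = s/2 - 1/s)
Z(p) = 1/(2 + p/2 - 1/p) (Z(p) = 1/(2 + (p/2 - 1/p)) = 1/(2 + p/2 - 1/p))
L(J, U) = 5
(L(-2, Z(-2)) - 3*(-4))² = (5 - 3*(-4))² = (5 + 12)² = 17² = 289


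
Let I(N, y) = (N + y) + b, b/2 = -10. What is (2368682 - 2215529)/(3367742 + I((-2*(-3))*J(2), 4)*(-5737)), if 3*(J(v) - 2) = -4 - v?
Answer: 231/5218 ≈ 0.044270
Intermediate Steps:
b = -20 (b = 2*(-10) = -20)
J(v) = ⅔ - v/3 (J(v) = 2 + (-4 - v)/3 = 2 + (-4/3 - v/3) = ⅔ - v/3)
I(N, y) = -20 + N + y (I(N, y) = (N + y) - 20 = -20 + N + y)
(2368682 - 2215529)/(3367742 + I((-2*(-3))*J(2), 4)*(-5737)) = (2368682 - 2215529)/(3367742 + (-20 + (-2*(-3))*(⅔ - ⅓*2) + 4)*(-5737)) = 153153/(3367742 + (-20 + 6*(⅔ - ⅔) + 4)*(-5737)) = 153153/(3367742 + (-20 + 6*0 + 4)*(-5737)) = 153153/(3367742 + (-20 + 0 + 4)*(-5737)) = 153153/(3367742 - 16*(-5737)) = 153153/(3367742 + 91792) = 153153/3459534 = 153153*(1/3459534) = 231/5218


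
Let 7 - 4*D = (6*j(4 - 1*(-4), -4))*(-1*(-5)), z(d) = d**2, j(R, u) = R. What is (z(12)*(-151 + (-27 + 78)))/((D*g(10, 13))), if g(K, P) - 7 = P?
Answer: 2880/233 ≈ 12.361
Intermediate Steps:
g(K, P) = 7 + P
D = -233/4 (D = 7/4 - 6*(4 - 1*(-4))*(-1*(-5))/4 = 7/4 - 6*(4 + 4)*5/4 = 7/4 - 6*8*5/4 = 7/4 - 12*5 = 7/4 - 1/4*240 = 7/4 - 60 = -233/4 ≈ -58.250)
(z(12)*(-151 + (-27 + 78)))/((D*g(10, 13))) = (12**2*(-151 + (-27 + 78)))/((-233*(7 + 13)/4)) = (144*(-151 + 51))/((-233/4*20)) = (144*(-100))/(-1165) = -14400*(-1/1165) = 2880/233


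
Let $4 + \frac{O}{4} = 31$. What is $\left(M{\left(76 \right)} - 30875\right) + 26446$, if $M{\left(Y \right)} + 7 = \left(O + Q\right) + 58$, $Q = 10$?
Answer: $-4260$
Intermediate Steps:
$O = 108$ ($O = -16 + 4 \cdot 31 = -16 + 124 = 108$)
$M{\left(Y \right)} = 169$ ($M{\left(Y \right)} = -7 + \left(\left(108 + 10\right) + 58\right) = -7 + \left(118 + 58\right) = -7 + 176 = 169$)
$\left(M{\left(76 \right)} - 30875\right) + 26446 = \left(169 - 30875\right) + 26446 = -30706 + 26446 = -4260$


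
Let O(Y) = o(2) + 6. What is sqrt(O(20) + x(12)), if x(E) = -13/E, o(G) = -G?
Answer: sqrt(105)/6 ≈ 1.7078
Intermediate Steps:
O(Y) = 4 (O(Y) = -1*2 + 6 = -2 + 6 = 4)
sqrt(O(20) + x(12)) = sqrt(4 - 13/12) = sqrt(35/12) = sqrt(105)/6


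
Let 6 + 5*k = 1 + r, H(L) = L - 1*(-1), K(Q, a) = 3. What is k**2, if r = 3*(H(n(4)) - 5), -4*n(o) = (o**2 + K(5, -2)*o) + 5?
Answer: 27889/400 ≈ 69.723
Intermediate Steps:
n(o) = -5/4 - 3*o/4 - o**2/4 (n(o) = -((o**2 + 3*o) + 5)/4 = -(5 + o**2 + 3*o)/4 = -5/4 - 3*o/4 - o**2/4)
H(L) = 1 + L (H(L) = L + 1 = 1 + L)
r = -147/4 (r = 3*((1 + (-5/4 - 3/4*4 - 1/4*4**2)) - 5) = 3*((1 + (-5/4 - 3 - 1/4*16)) - 5) = 3*((1 + (-5/4 - 3 - 4)) - 5) = 3*((1 - 33/4) - 5) = 3*(-29/4 - 5) = 3*(-49/4) = -147/4 ≈ -36.750)
k = -167/20 (k = -6/5 + (1 - 147/4)/5 = -6/5 + (1/5)*(-143/4) = -6/5 - 143/20 = -167/20 ≈ -8.3500)
k**2 = (-167/20)**2 = 27889/400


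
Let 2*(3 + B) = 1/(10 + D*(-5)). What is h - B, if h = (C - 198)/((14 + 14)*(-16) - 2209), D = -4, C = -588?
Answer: 522763/159420 ≈ 3.2792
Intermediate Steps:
B = -179/60 (B = -3 + 1/(2*(10 - 4*(-5))) = -3 + 1/(2*(10 + 20)) = -3 + (1/2)/30 = -3 + (1/2)*(1/30) = -3 + 1/60 = -179/60 ≈ -2.9833)
h = 786/2657 (h = (-588 - 198)/((14 + 14)*(-16) - 2209) = -786/(28*(-16) - 2209) = -786/(-448 - 2209) = -786/(-2657) = -786*(-1/2657) = 786/2657 ≈ 0.29582)
h - B = 786/2657 - 1*(-179/60) = 786/2657 + 179/60 = 522763/159420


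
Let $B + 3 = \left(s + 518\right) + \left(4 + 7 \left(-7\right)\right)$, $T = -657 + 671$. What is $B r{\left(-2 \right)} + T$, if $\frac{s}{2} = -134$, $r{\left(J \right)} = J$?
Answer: $-390$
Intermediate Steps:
$s = -268$ ($s = 2 \left(-134\right) = -268$)
$T = 14$
$B = 202$ ($B = -3 + \left(\left(-268 + 518\right) + \left(4 + 7 \left(-7\right)\right)\right) = -3 + \left(250 + \left(4 - 49\right)\right) = -3 + \left(250 - 45\right) = -3 + 205 = 202$)
$B r{\left(-2 \right)} + T = 202 \left(-2\right) + 14 = -404 + 14 = -390$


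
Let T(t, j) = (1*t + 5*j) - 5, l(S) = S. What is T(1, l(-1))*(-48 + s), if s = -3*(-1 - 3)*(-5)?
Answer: 972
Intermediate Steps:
T(t, j) = -5 + t + 5*j (T(t, j) = (t + 5*j) - 5 = -5 + t + 5*j)
s = -60 (s = -3*(-4)*(-5) = 12*(-5) = -60)
T(1, l(-1))*(-48 + s) = (-5 + 1 + 5*(-1))*(-48 - 60) = (-5 + 1 - 5)*(-108) = -9*(-108) = 972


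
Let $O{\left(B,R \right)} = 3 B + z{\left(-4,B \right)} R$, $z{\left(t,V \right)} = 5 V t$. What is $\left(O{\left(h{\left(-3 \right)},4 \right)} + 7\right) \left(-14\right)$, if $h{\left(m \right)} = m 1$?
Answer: $-3332$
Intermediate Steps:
$z{\left(t,V \right)} = 5 V t$
$h{\left(m \right)} = m$
$O{\left(B,R \right)} = 3 B - 20 B R$ ($O{\left(B,R \right)} = 3 B + 5 B \left(-4\right) R = 3 B + - 20 B R = 3 B - 20 B R$)
$\left(O{\left(h{\left(-3 \right)},4 \right)} + 7\right) \left(-14\right) = \left(- 3 \left(3 - 80\right) + 7\right) \left(-14\right) = \left(\left(-3\right) \left(-77\right) + 7\right) \left(-14\right) = \left(231 + 7\right) \left(-14\right) = 238 \left(-14\right) = -3332$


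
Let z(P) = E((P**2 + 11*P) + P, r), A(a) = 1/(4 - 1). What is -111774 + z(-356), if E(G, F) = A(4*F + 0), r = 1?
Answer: -335321/3 ≈ -1.1177e+5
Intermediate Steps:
A(a) = 1/3
E(G, F) = 1/3
z(P) = 1/3
-111774 + z(-356) = -111774 + 1/3 = -335321/3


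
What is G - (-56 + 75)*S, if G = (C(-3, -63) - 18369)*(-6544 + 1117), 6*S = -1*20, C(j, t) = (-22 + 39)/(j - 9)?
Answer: 1196355775/12 ≈ 9.9696e+7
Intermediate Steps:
C(j, t) = 17/(-9 + j)
S = -10/3 (S = (-1*20)/6 = (⅙)*(-20) = -10/3 ≈ -3.3333)
G = 398785005/4 (G = (17/(-9 - 3) - 18369)*(-6544 + 1117) = (17/(-12) - 18369)*(-5427) = (17*(-1/12) - 18369)*(-5427) = (-17/12 - 18369)*(-5427) = -220445/12*(-5427) = 398785005/4 ≈ 9.9696e+7)
G - (-56 + 75)*S = 398785005/4 - (-56 + 75)*(-10)/3 = 398785005/4 - 19*(-10)/3 = 398785005/4 - 1*(-190/3) = 398785005/4 + 190/3 = 1196355775/12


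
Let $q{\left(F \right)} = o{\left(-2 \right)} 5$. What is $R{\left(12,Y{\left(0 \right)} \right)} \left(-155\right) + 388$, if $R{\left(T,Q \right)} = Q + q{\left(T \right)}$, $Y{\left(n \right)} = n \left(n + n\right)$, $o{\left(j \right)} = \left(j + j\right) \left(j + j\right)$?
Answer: $-12012$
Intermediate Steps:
$o{\left(j \right)} = 4 j^{2}$ ($o{\left(j \right)} = 2 j 2 j = 4 j^{2}$)
$Y{\left(n \right)} = 2 n^{2}$ ($Y{\left(n \right)} = n 2 n = 2 n^{2}$)
$q{\left(F \right)} = 80$ ($q{\left(F \right)} = 4 \left(-2\right)^{2} \cdot 5 = 4 \cdot 4 \cdot 5 = 16 \cdot 5 = 80$)
$R{\left(T,Q \right)} = 80 + Q$ ($R{\left(T,Q \right)} = Q + 80 = 80 + Q$)
$R{\left(12,Y{\left(0 \right)} \right)} \left(-155\right) + 388 = \left(80 + 2 \cdot 0^{2}\right) \left(-155\right) + 388 = \left(80 + 2 \cdot 0\right) \left(-155\right) + 388 = \left(80 + 0\right) \left(-155\right) + 388 = 80 \left(-155\right) + 388 = -12400 + 388 = -12012$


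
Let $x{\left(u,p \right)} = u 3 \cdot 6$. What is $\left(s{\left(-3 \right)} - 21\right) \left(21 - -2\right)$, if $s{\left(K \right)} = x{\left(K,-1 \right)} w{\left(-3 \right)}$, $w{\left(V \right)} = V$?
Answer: $3243$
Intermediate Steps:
$x{\left(u,p \right)} = 18 u$ ($x{\left(u,p \right)} = 3 u 6 = 18 u$)
$s{\left(K \right)} = - 54 K$ ($s{\left(K \right)} = 18 K \left(-3\right) = - 54 K$)
$\left(s{\left(-3 \right)} - 21\right) \left(21 - -2\right) = \left(\left(-54\right) \left(-3\right) - 21\right) \left(21 - -2\right) = \left(162 - 21\right) \left(21 + 2\right) = 141 \cdot 23 = 3243$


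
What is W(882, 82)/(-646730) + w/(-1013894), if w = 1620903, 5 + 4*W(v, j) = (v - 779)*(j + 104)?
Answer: -300897535753/187347333320 ≈ -1.6061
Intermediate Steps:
W(v, j) = -5/4 + (-779 + v)*(104 + j)/4 (W(v, j) = -5/4 + ((v - 779)*(j + 104))/4 = -5/4 + ((-779 + v)*(104 + j))/4 = -5/4 + (-779 + v)*(104 + j)/4)
W(882, 82)/(-646730) + w/(-1013894) = (-81021/4 + 26*882 - 779/4*82 + (¼)*82*882)/(-646730) + 1620903/(-1013894) = (-81021/4 + 22932 - 31939/2 + 18081)*(-1/646730) + 1620903*(-1/1013894) = (19153/4)*(-1/646730) - 1620903/1013894 = -19153/2586920 - 1620903/1013894 = -300897535753/187347333320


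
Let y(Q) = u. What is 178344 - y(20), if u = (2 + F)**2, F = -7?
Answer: 178319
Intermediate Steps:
u = 25 (u = (2 - 7)**2 = (-5)**2 = 25)
y(Q) = 25
178344 - y(20) = 178344 - 1*25 = 178344 - 25 = 178319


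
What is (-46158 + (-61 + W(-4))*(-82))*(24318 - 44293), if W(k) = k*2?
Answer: 808987500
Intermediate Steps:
W(k) = 2*k
(-46158 + (-61 + W(-4))*(-82))*(24318 - 44293) = (-46158 + (-61 + 2*(-4))*(-82))*(24318 - 44293) = (-46158 + (-61 - 8)*(-82))*(-19975) = (-46158 - 69*(-82))*(-19975) = (-46158 + 5658)*(-19975) = -40500*(-19975) = 808987500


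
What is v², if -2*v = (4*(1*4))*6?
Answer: 2304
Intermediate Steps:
v = -48 (v = -4*(1*4)*6/2 = -4*4*6/2 = -8*6 = -½*96 = -48)
v² = (-48)² = 2304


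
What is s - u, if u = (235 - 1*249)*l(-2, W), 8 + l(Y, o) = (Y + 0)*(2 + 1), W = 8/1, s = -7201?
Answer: -7397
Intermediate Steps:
W = 8 (W = 8*1 = 8)
l(Y, o) = -8 + 3*Y (l(Y, o) = -8 + (Y + 0)*(2 + 1) = -8 + Y*3 = -8 + 3*Y)
u = 196 (u = (235 - 1*249)*(-8 + 3*(-2)) = (235 - 249)*(-8 - 6) = -14*(-14) = 196)
s - u = -7201 - 1*196 = -7201 - 196 = -7397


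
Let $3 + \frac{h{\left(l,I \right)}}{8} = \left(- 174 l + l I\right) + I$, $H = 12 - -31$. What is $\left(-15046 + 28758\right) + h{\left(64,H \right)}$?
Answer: $-53040$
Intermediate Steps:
$H = 43$ ($H = 12 + 31 = 43$)
$h{\left(l,I \right)} = -24 - 1392 l + 8 I + 8 I l$ ($h{\left(l,I \right)} = -24 + 8 \left(\left(- 174 l + l I\right) + I\right) = -24 + 8 \left(\left(- 174 l + I l\right) + I\right) = -24 + 8 \left(I - 174 l + I l\right) = -24 + \left(- 1392 l + 8 I + 8 I l\right) = -24 - 1392 l + 8 I + 8 I l$)
$\left(-15046 + 28758\right) + h{\left(64,H \right)} = \left(-15046 + 28758\right) + \left(-24 - 89088 + 8 \cdot 43 + 8 \cdot 43 \cdot 64\right) = 13712 + \left(-24 - 89088 + 344 + 22016\right) = 13712 - 66752 = -53040$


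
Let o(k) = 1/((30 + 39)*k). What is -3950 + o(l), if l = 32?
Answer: -8721599/2208 ≈ -3950.0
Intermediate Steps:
o(k) = 1/(69*k)
-3950 + o(l) = -3950 + (1/69)/32 = -3950 + (1/69)*(1/32) = -3950 + 1/2208 = -8721599/2208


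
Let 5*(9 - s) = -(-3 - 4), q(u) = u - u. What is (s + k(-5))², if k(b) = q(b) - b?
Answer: 3969/25 ≈ 158.76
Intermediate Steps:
q(u) = 0
k(b) = -b (k(b) = 0 - b = -b)
s = 38/5 (s = 9 - (-1)*(-3 - 4)/5 = 9 - (-1)*(-7)/5 = 9 - ⅕*7 = 9 - 7/5 = 38/5 ≈ 7.6000)
(s + k(-5))² = (38/5 - 1*(-5))² = (38/5 + 5)² = (63/5)² = 3969/25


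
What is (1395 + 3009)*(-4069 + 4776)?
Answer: 3113628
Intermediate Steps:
(1395 + 3009)*(-4069 + 4776) = 4404*707 = 3113628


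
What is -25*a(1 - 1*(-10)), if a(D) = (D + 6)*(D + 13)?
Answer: -10200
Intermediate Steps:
a(D) = (6 + D)*(13 + D)
-25*a(1 - 1*(-10)) = -25*(78 + (1 - 1*(-10))**2 + 19*(1 - 1*(-10))) = -25*(78 + (1 + 10)**2 + 19*(1 + 10)) = -25*(78 + 11**2 + 19*11) = -25*(78 + 121 + 209) = -25*408 = -10200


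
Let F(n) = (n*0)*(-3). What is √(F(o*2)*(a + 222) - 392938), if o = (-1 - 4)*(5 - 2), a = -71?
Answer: I*√392938 ≈ 626.85*I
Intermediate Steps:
o = -15 (o = -5*3 = -15)
F(n) = 0 (F(n) = 0*(-3) = 0)
√(F(o*2)*(a + 222) - 392938) = √(0*(-71 + 222) - 392938) = √(0*151 - 392938) = √(0 - 392938) = √(-392938) = I*√392938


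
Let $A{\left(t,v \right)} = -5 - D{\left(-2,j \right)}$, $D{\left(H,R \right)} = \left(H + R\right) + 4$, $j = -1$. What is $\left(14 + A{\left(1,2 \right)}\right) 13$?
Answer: $104$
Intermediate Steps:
$D{\left(H,R \right)} = 4 + H + R$
$A{\left(t,v \right)} = -6$ ($A{\left(t,v \right)} = -5 - \left(4 - 2 - 1\right) = -5 - 1 = -6$)
$\left(14 + A{\left(1,2 \right)}\right) 13 = \left(14 - 6\right) 13 = 8 \cdot 13 = 104$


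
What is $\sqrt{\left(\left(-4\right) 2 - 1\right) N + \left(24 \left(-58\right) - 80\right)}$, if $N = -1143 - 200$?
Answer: $\sqrt{10615} \approx 103.03$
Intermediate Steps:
$N = -1343$
$\sqrt{\left(\left(-4\right) 2 - 1\right) N + \left(24 \left(-58\right) - 80\right)} = \sqrt{\left(\left(-4\right) 2 - 1\right) \left(-1343\right) + \left(24 \left(-58\right) - 80\right)} = \sqrt{\left(-8 - 1\right) \left(-1343\right) - 1472} = \sqrt{\left(-9\right) \left(-1343\right) - 1472} = \sqrt{12087 - 1472} = \sqrt{10615}$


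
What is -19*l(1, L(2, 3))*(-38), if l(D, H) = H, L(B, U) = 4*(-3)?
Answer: -8664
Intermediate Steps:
L(B, U) = -12
-19*l(1, L(2, 3))*(-38) = -19*(-12)*(-38) = 228*(-38) = -8664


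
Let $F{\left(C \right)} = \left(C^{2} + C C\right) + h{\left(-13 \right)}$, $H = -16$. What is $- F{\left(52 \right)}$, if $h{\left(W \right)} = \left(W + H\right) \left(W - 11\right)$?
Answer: $-6104$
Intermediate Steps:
$h{\left(W \right)} = \left(-16 + W\right) \left(-11 + W\right)$ ($h{\left(W \right)} = \left(W - 16\right) \left(W - 11\right) = \left(-16 + W\right) \left(-11 + W\right)$)
$F{\left(C \right)} = 696 + 2 C^{2}$ ($F{\left(C \right)} = \left(C^{2} + C C\right) + \left(176 + \left(-13\right)^{2} - -351\right) = \left(C^{2} + C^{2}\right) + \left(176 + 169 + 351\right) = 2 C^{2} + 696 = 696 + 2 C^{2}$)
$- F{\left(52 \right)} = - (696 + 2 \cdot 52^{2}) = - (696 + 2 \cdot 2704) = - (696 + 5408) = \left(-1\right) 6104 = -6104$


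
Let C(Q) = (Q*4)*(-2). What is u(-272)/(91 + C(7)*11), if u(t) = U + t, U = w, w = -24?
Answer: 296/525 ≈ 0.56381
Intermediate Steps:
C(Q) = -8*Q (C(Q) = (4*Q)*(-2) = -8*Q)
U = -24
u(t) = -24 + t
u(-272)/(91 + C(7)*11) = (-24 - 272)/(91 - 8*7*11) = -296/(91 - 56*11) = -296/(91 - 616) = -296/(-525) = -296*(-1/525) = 296/525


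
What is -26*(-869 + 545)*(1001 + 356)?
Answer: 11431368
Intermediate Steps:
-26*(-869 + 545)*(1001 + 356) = -(-8424)*1357 = -26*(-439668) = 11431368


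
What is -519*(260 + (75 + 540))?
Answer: -454125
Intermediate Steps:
-519*(260 + (75 + 540)) = -519*(260 + 615) = -519*875 = -454125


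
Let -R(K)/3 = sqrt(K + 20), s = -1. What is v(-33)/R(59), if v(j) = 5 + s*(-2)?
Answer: -7*sqrt(79)/237 ≈ -0.26252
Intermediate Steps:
v(j) = 7 (v(j) = 5 - 1*(-2) = 5 + 2 = 7)
R(K) = -3*sqrt(20 + K) (R(K) = -3*sqrt(K + 20) = -3*sqrt(20 + K))
v(-33)/R(59) = 7/((-3*sqrt(20 + 59))) = 7/((-3*sqrt(79))) = 7*(-sqrt(79)/237) = -7*sqrt(79)/237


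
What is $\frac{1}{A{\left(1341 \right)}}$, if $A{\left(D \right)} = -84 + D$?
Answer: $\frac{1}{1257} \approx 0.00079555$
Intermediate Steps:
$\frac{1}{A{\left(1341 \right)}} = \frac{1}{-84 + 1341} = \frac{1}{1257}$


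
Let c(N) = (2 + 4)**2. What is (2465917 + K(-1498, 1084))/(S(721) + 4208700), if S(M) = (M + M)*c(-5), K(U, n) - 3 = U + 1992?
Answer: 411069/710102 ≈ 0.57889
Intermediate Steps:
c(N) = 36 (c(N) = 6**2 = 36)
K(U, n) = 1995 + U (K(U, n) = 3 + (U + 1992) = 3 + (1992 + U) = 1995 + U)
S(M) = 72*M (S(M) = (M + M)*36 = (2*M)*36 = 72*M)
(2465917 + K(-1498, 1084))/(S(721) + 4208700) = (2465917 + (1995 - 1498))/(72*721 + 4208700) = (2465917 + 497)/(51912 + 4208700) = 2466414/4260612 = 2466414*(1/4260612) = 411069/710102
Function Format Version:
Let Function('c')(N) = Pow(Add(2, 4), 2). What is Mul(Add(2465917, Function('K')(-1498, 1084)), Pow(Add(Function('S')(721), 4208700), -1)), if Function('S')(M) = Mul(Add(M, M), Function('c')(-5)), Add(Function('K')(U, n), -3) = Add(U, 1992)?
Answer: Rational(411069, 710102) ≈ 0.57889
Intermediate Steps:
Function('c')(N) = 36 (Function('c')(N) = Pow(6, 2) = 36)
Function('K')(U, n) = Add(1995, U) (Function('K')(U, n) = Add(3, Add(U, 1992)) = Add(3, Add(1992, U)) = Add(1995, U))
Function('S')(M) = Mul(72, M) (Function('S')(M) = Mul(Add(M, M), 36) = Mul(Mul(2, M), 36) = Mul(72, M))
Mul(Add(2465917, Function('K')(-1498, 1084)), Pow(Add(Function('S')(721), 4208700), -1)) = Mul(Add(2465917, Add(1995, -1498)), Pow(Add(Mul(72, 721), 4208700), -1)) = Mul(Add(2465917, 497), Pow(Add(51912, 4208700), -1)) = Mul(2466414, Pow(4260612, -1)) = Mul(2466414, Rational(1, 4260612)) = Rational(411069, 710102)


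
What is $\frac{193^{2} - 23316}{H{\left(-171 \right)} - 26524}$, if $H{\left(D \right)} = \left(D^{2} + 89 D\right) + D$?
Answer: $- \frac{13933}{12673} \approx -1.0994$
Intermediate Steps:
$H{\left(D \right)} = D^{2} + 90 D$
$\frac{193^{2} - 23316}{H{\left(-171 \right)} - 26524} = \frac{193^{2} - 23316}{- 171 \left(90 - 171\right) - 26524} = \frac{37249 - 23316}{\left(-171\right) \left(-81\right) - 26524} = \frac{13933}{13851 - 26524} = \frac{13933}{-12673} = 13933 \left(- \frac{1}{12673}\right) = - \frac{13933}{12673}$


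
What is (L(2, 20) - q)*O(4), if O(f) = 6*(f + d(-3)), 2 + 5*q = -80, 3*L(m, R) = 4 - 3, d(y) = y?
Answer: 502/5 ≈ 100.40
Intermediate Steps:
L(m, R) = 1/3 (L(m, R) = (4 - 3)/3 = (1/3)*1 = 1/3)
q = -82/5 (q = -2/5 + (1/5)*(-80) = -2/5 - 16 = -82/5 ≈ -16.400)
O(f) = -18 + 6*f (O(f) = 6*(f - 3) = 6*(-3 + f) = -18 + 6*f)
(L(2, 20) - q)*O(4) = (1/3 - 1*(-82/5))*(-18 + 6*4) = (1/3 + 82/5)*(-18 + 24) = (251/15)*6 = 502/5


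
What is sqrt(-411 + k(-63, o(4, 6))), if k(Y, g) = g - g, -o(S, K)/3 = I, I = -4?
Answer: I*sqrt(411) ≈ 20.273*I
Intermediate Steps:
o(S, K) = 12 (o(S, K) = -3*(-4) = 12)
k(Y, g) = 0
sqrt(-411 + k(-63, o(4, 6))) = sqrt(-411 + 0) = sqrt(-411) = I*sqrt(411)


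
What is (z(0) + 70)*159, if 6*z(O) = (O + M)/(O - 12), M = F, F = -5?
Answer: 267385/24 ≈ 11141.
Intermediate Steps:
M = -5
z(O) = (-5 + O)/(6*(-12 + O)) (z(O) = ((O - 5)/(O - 12))/6 = ((-5 + O)/(-12 + O))/6 = (-5 + O)/(6*(-12 + O)))
(z(0) + 70)*159 = ((-5 + 0)/(6*(-12 + 0)) + 70)*159 = ((⅙)*(-5)/(-12) + 70)*159 = ((⅙)*(-1/12)*(-5) + 70)*159 = (5/72 + 70)*159 = (5045/72)*159 = 267385/24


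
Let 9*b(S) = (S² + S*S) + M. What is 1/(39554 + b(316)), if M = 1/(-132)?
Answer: 1188/73352135 ≈ 1.6196e-5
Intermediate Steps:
M = -1/132 ≈ -0.0075758
b(S) = -1/1188 + 2*S²/9 (b(S) = ((S² + S*S) - 1/132)/9 = ((S² + S²) - 1/132)/9 = (2*S² - 1/132)/9 = (-1/132 + 2*S²)/9 = -1/1188 + 2*S²/9)
1/(39554 + b(316)) = 1/(39554 + (-1/1188 + (2/9)*316²)) = 1/(39554 + (-1/1188 + (2/9)*99856)) = 1/(39554 + (-1/1188 + 199712/9)) = 1/(39554 + 26361983/1188) = 1/(73352135/1188) = 1188/73352135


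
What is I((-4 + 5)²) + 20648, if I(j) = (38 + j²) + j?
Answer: 20688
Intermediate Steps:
I(j) = 38 + j + j²
I((-4 + 5)²) + 20648 = (38 + (-4 + 5)² + ((-4 + 5)²)²) + 20648 = (38 + 1² + (1²)²) + 20648 = (38 + 1 + 1²) + 20648 = (38 + 1 + 1) + 20648 = 40 + 20648 = 20688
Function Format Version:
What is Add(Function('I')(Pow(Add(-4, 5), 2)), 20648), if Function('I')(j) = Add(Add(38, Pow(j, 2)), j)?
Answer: 20688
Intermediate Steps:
Function('I')(j) = Add(38, j, Pow(j, 2))
Add(Function('I')(Pow(Add(-4, 5), 2)), 20648) = Add(Add(38, Pow(Add(-4, 5), 2), Pow(Pow(Add(-4, 5), 2), 2)), 20648) = Add(Add(38, Pow(1, 2), Pow(Pow(1, 2), 2)), 20648) = Add(Add(38, 1, Pow(1, 2)), 20648) = Add(Add(38, 1, 1), 20648) = Add(40, 20648) = 20688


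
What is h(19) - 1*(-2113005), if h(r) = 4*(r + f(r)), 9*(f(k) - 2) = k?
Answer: 19017877/9 ≈ 2.1131e+6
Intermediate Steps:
f(k) = 2 + k/9
h(r) = 8 + 40*r/9 (h(r) = 4*(r + (2 + r/9)) = 4*(2 + 10*r/9) = 8 + 40*r/9)
h(19) - 1*(-2113005) = (8 + (40/9)*19) - 1*(-2113005) = (8 + 760/9) + 2113005 = 832/9 + 2113005 = 19017877/9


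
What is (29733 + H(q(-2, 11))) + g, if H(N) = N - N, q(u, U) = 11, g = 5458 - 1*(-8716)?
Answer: 43907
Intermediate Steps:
g = 14174 (g = 5458 + 8716 = 14174)
H(N) = 0
(29733 + H(q(-2, 11))) + g = (29733 + 0) + 14174 = 29733 + 14174 = 43907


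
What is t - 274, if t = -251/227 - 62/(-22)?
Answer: -679902/2497 ≈ -272.29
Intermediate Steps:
t = 4276/2497 (t = -251*1/227 - 62*(-1/22) = -251/227 + 31/11 = 4276/2497 ≈ 1.7125)
t - 274 = 4276/2497 - 274 = -679902/2497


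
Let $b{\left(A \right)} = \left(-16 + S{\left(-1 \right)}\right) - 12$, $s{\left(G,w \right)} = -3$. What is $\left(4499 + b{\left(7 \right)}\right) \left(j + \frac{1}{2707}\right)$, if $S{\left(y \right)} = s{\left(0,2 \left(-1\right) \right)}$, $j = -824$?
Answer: $- \frac{9966173356}{2707} \approx -3.6816 \cdot 10^{6}$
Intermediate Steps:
$S{\left(y \right)} = -3$
$b{\left(A \right)} = -31$ ($b{\left(A \right)} = \left(-16 - 3\right) - 12 = -19 - 12 = -31$)
$\left(4499 + b{\left(7 \right)}\right) \left(j + \frac{1}{2707}\right) = \left(4499 - 31\right) \left(-824 + \frac{1}{2707}\right) = 4468 \left(-824 + \frac{1}{2707}\right) = 4468 \left(- \frac{2230567}{2707}\right) = - \frac{9966173356}{2707}$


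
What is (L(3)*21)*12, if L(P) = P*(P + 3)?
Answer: 4536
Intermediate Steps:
L(P) = P*(3 + P)
(L(3)*21)*12 = ((3*(3 + 3))*21)*12 = ((3*6)*21)*12 = (18*21)*12 = 378*12 = 4536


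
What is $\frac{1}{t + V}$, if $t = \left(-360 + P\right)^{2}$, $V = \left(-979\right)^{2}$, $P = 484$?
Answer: $\frac{1}{973817} \approx 1.0269 \cdot 10^{-6}$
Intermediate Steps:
$V = 958441$
$t = 15376$ ($t = \left(-360 + 484\right)^{2} = 124^{2} = 15376$)
$\frac{1}{t + V} = \frac{1}{15376 + 958441} = \frac{1}{973817}$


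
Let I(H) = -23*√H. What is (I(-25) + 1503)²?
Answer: 2245784 - 345690*I ≈ 2.2458e+6 - 3.4569e+5*I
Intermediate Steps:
(I(-25) + 1503)² = (-115*I + 1503)² = (1503 - 115*I)²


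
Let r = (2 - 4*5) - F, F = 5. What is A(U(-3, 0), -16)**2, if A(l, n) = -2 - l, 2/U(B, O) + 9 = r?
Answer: 961/256 ≈ 3.7539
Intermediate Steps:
r = -23 (r = (2 - 4*5) - 1*5 = (2 - 20) - 5 = -18 - 5 = -23)
U(B, O) = -1/16 (U(B, O) = 2/(-9 - 23) = 2/(-32) = 2*(-1/32) = -1/16)
A(U(-3, 0), -16)**2 = (-2 - 1*(-1/16))**2 = (-2 + 1/16)**2 = (-31/16)**2 = 961/256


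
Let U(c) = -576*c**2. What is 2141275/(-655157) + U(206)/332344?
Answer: -2090716443869/27217187251 ≈ -76.816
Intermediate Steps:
2141275/(-655157) + U(206)/332344 = 2141275/(-655157) - 576*206**2/332344 = 2141275*(-1/655157) - 576*42436*(1/332344) = -2141275/655157 - 24443136*1/332344 = -2141275/655157 - 3055392/41543 = -2090716443869/27217187251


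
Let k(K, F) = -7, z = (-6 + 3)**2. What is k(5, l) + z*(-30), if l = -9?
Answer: -277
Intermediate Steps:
z = 9 (z = (-3)**2 = 9)
k(5, l) + z*(-30) = -7 + 9*(-30) = -7 - 270 = -277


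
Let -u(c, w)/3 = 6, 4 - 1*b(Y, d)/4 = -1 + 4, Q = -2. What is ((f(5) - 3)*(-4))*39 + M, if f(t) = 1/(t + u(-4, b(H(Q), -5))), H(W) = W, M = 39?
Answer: 519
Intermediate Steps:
b(Y, d) = 4 (b(Y, d) = 16 - 4*(-1 + 4) = 16 - 4*3 = 16 - 12 = 4)
u(c, w) = -18 (u(c, w) = -3*6 = -18)
f(t) = 1/(-18 + t) (f(t) = 1/(t - 18) = 1/(-18 + t))
((f(5) - 3)*(-4))*39 + M = ((1/(-18 + 5) - 3)*(-4))*39 + 39 = ((1/(-13) - 3)*(-4))*39 + 39 = ((-1/13 - 3)*(-4))*39 + 39 = -40/13*(-4)*39 + 39 = (160/13)*39 + 39 = 480 + 39 = 519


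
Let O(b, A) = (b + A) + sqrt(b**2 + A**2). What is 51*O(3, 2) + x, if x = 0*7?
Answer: 255 + 51*sqrt(13) ≈ 438.88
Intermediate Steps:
O(b, A) = A + b + sqrt(A**2 + b**2) (O(b, A) = (A + b) + sqrt(A**2 + b**2) = A + b + sqrt(A**2 + b**2))
x = 0
51*O(3, 2) + x = 51*(2 + 3 + sqrt(2**2 + 3**2)) + 0 = 51*(2 + 3 + sqrt(4 + 9)) + 0 = 51*(2 + 3 + sqrt(13)) + 0 = 51*(5 + sqrt(13)) + 0 = (255 + 51*sqrt(13)) + 0 = 255 + 51*sqrt(13)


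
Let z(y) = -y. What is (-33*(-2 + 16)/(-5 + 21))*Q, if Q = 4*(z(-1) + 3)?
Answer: -462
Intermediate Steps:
Q = 16 (Q = 4*(-1*(-1) + 3) = 4*(1 + 3) = 4*4 = 16)
(-33*(-2 + 16)/(-5 + 21))*Q = -33*(-2 + 16)/(-5 + 21)*16 = -462/16*16 = -33*7/8*16 = -231/8*16 = -462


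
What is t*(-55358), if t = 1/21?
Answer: -55358/21 ≈ -2636.1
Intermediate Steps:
t = 1/21 ≈ 0.047619
t*(-55358) = (1/21)*(-55358) = -55358/21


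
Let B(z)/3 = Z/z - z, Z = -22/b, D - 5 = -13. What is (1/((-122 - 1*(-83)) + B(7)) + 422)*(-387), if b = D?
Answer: -29885258/183 ≈ -1.6331e+5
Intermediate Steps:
D = -8 (D = 5 - 13 = -8)
b = -8
Z = 11/4 (Z = -22/(-8) = -22*(-⅛) = 11/4 ≈ 2.7500)
B(z) = -3*z + 33/(4*z) (B(z) = 3*(11/(4*z) - z) = 3*(-z + 11/(4*z)) = -3*z + 33/(4*z))
(1/((-122 - 1*(-83)) + B(7)) + 422)*(-387) = (1/((-122 - 1*(-83)) + (-3*7 + (33/4)/7)) + 422)*(-387) = (1/((-122 + 83) + (-21 + (33/4)*(⅐))) + 422)*(-387) = (1/(-39 + (-21 + 33/28)) + 422)*(-387) = (1/(-39 - 555/28) + 422)*(-387) = (1/(-1647/28) + 422)*(-387) = (-28/1647 + 422)*(-387) = (695006/1647)*(-387) = -29885258/183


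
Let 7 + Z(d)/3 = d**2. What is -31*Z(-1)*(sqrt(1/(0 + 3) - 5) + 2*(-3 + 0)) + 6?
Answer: -3342 + 186*I*sqrt(42) ≈ -3342.0 + 1205.4*I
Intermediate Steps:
Z(d) = -21 + 3*d**2
-31*Z(-1)*(sqrt(1/(0 + 3) - 5) + 2*(-3 + 0)) + 6 = -31*(-21 + 3*(-1)**2)*(sqrt(1/(0 + 3) - 5) + 2*(-3 + 0)) + 6 = -31*(-21 + 3*1)*(sqrt(1/3 - 5) + 2*(-3)) + 6 = -31*(-21 + 3)*(sqrt(1/3 - 5) - 6) + 6 = -(-558)*(sqrt(-14/3) - 6) + 6 = -(-558)*(I*sqrt(42)/3 - 6) + 6 = -(-558)*(-6 + I*sqrt(42)/3) + 6 = -31*(108 - 6*I*sqrt(42)) + 6 = (-3348 + 186*I*sqrt(42)) + 6 = -3342 + 186*I*sqrt(42)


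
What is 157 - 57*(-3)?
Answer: 328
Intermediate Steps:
157 - 57*(-3) = 157 + 171 = 328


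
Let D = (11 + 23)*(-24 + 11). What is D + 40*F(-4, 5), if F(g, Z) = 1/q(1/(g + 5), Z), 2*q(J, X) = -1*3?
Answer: -1406/3 ≈ -468.67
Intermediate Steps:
q(J, X) = -3/2 (q(J, X) = (-1*3)/2 = (½)*(-3) = -3/2)
F(g, Z) = -⅔ (F(g, Z) = 1/(-3/2) = -⅔)
D = -442 (D = 34*(-13) = -442)
D + 40*F(-4, 5) = -442 + 40*(-⅔) = -442 - 80/3 = -1406/3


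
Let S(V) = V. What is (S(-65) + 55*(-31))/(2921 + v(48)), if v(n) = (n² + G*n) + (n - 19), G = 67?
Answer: -177/847 ≈ -0.20897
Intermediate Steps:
v(n) = -19 + n² + 68*n (v(n) = (n² + 67*n) + (n - 19) = (n² + 67*n) + (-19 + n) = -19 + n² + 68*n)
(S(-65) + 55*(-31))/(2921 + v(48)) = (-65 + 55*(-31))/(2921 + (-19 + 48² + 68*48)) = (-65 - 1705)/(2921 + (-19 + 2304 + 3264)) = -1770/(2921 + 5549) = -1770/8470 = -1770*1/8470 = -177/847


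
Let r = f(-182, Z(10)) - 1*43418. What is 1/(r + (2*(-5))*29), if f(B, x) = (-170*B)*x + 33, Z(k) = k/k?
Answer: -1/12735 ≈ -7.8524e-5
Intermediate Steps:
Z(k) = 1
f(B, x) = 33 - 170*B*x (f(B, x) = -170*B*x + 33 = 33 - 170*B*x)
r = -12445 (r = (33 - 170*(-182)*1) - 1*43418 = (33 + 30940) - 43418 = 30973 - 43418 = -12445)
1/(r + (2*(-5))*29) = 1/(-12445 + (2*(-5))*29) = 1/(-12445 - 10*29) = 1/(-12445 - 290) = 1/(-12735) = -1/12735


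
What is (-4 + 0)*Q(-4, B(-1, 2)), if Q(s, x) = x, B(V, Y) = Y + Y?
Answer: -16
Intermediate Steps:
B(V, Y) = 2*Y
(-4 + 0)*Q(-4, B(-1, 2)) = (-4 + 0)*(2*2) = -4*4 = -16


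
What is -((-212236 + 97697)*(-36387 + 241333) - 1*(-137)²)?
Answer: 23474328663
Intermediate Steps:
-((-212236 + 97697)*(-36387 + 241333) - 1*(-137)²) = -(-114539*204946 - 1*18769) = -(-23474309894 - 18769) = -1*(-23474328663) = 23474328663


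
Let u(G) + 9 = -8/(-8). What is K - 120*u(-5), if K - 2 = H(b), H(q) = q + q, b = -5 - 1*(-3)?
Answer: 958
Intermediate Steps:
u(G) = -8 (u(G) = -9 - 8/(-8) = -9 - 8*(-⅛) = -9 + 1 = -8)
b = -2 (b = -5 + 3 = -2)
H(q) = 2*q
K = -2 (K = 2 + 2*(-2) = 2 - 4 = -2)
K - 120*u(-5) = -2 - 120*(-8) = -2 + 960 = 958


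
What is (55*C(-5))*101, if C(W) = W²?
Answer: 138875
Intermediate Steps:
(55*C(-5))*101 = (55*(-5)²)*101 = (55*25)*101 = 1375*101 = 138875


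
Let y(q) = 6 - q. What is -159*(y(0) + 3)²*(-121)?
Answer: 1558359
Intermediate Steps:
-159*(y(0) + 3)²*(-121) = -159*((6 - 1*0) + 3)²*(-121) = -159*((6 + 0) + 3)²*(-121) = -159*(6 + 3)²*(-121) = -159*9²*(-121) = -159*81*(-121) = -12879*(-121) = 1558359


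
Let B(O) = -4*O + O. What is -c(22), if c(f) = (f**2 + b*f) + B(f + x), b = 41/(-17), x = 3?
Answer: -6051/17 ≈ -355.94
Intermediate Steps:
b = -41/17 (b = 41*(-1/17) = -41/17 ≈ -2.4118)
B(O) = -3*O
c(f) = -9 + f**2 - 92*f/17 (c(f) = (f**2 - 41*f/17) - 3*(f + 3) = (f**2 - 41*f/17) - 3*(3 + f) = (f**2 - 41*f/17) + (-9 - 3*f) = -9 + f**2 - 92*f/17)
-c(22) = -(-9 + 22**2 - 92/17*22) = -(-9 + 484 - 2024/17) = -1*6051/17 = -6051/17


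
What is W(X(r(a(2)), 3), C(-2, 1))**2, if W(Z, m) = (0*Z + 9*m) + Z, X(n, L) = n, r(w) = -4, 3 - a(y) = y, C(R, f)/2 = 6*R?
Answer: 48400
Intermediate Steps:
C(R, f) = 12*R (C(R, f) = 2*(6*R) = 12*R)
a(y) = 3 - y
W(Z, m) = Z + 9*m (W(Z, m) = (0 + 9*m) + Z = 9*m + Z = Z + 9*m)
W(X(r(a(2)), 3), C(-2, 1))**2 = (-4 + 9*(12*(-2)))**2 = (-4 + 9*(-24))**2 = (-4 - 216)**2 = (-220)**2 = 48400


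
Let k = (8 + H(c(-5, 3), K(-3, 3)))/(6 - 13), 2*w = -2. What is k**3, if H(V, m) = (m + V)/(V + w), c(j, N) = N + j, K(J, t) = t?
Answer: -12167/9261 ≈ -1.3138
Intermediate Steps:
w = -1 (w = (1/2)*(-2) = -1)
H(V, m) = (V + m)/(-1 + V) (H(V, m) = (m + V)/(V - 1) = (V + m)/(-1 + V))
k = -23/21 (k = (8 + ((3 - 5) + 3)/(-1 + (3 - 5)))/(6 - 13) = (8 + (-2 + 3)/(-1 - 2))/(-7) = (8 + 1/(-3))*(-1/7) = (8 - 1/3*1)*(-1/7) = (8 - 1/3)*(-1/7) = (23/3)*(-1/7) = -23/21 ≈ -1.0952)
k**3 = (-23/21)**3 = -12167/9261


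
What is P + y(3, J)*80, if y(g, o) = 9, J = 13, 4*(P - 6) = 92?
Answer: 749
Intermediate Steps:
P = 29 (P = 6 + (¼)*92 = 6 + 23 = 29)
P + y(3, J)*80 = 29 + 9*80 = 29 + 720 = 749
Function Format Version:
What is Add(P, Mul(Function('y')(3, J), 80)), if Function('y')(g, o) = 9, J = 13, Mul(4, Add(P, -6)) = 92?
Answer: 749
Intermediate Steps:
P = 29 (P = Add(6, Mul(Rational(1, 4), 92)) = Add(6, 23) = 29)
Add(P, Mul(Function('y')(3, J), 80)) = Add(29, Mul(9, 80)) = Add(29, 720) = 749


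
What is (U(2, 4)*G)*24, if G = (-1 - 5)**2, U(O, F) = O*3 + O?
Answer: 6912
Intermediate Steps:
U(O, F) = 4*O (U(O, F) = 3*O + O = 4*O)
G = 36 (G = (-6)**2 = 36)
(U(2, 4)*G)*24 = ((4*2)*36)*24 = (8*36)*24 = 288*24 = 6912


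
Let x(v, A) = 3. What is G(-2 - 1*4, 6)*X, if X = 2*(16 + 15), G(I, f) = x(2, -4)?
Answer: 186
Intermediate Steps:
G(I, f) = 3
X = 62 (X = 2*31 = 62)
G(-2 - 1*4, 6)*X = 3*62 = 186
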